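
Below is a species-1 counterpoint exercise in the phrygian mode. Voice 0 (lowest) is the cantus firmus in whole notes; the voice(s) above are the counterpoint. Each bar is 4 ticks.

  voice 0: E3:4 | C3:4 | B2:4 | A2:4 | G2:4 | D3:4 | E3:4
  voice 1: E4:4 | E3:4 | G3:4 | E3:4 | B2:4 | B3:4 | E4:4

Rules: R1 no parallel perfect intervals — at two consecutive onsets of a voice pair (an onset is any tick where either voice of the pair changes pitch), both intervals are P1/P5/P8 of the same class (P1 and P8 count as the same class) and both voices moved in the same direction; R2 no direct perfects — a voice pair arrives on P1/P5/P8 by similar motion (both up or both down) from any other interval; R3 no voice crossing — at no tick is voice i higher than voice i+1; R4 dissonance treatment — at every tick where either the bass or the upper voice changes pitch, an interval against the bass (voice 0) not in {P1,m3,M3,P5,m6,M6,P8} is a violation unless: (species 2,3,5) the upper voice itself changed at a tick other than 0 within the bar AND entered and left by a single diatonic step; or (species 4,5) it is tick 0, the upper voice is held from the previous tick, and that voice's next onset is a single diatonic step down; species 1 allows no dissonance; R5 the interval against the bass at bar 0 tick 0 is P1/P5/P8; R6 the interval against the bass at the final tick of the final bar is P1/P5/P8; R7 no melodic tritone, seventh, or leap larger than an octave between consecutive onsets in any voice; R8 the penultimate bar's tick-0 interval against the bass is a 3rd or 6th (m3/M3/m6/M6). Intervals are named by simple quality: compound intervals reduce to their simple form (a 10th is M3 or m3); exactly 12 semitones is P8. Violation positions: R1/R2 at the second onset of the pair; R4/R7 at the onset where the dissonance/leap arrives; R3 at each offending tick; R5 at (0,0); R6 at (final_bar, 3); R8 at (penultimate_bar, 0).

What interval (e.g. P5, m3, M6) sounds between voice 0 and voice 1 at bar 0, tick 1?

P8

voice 0=E3 voice 1=E4 -> P8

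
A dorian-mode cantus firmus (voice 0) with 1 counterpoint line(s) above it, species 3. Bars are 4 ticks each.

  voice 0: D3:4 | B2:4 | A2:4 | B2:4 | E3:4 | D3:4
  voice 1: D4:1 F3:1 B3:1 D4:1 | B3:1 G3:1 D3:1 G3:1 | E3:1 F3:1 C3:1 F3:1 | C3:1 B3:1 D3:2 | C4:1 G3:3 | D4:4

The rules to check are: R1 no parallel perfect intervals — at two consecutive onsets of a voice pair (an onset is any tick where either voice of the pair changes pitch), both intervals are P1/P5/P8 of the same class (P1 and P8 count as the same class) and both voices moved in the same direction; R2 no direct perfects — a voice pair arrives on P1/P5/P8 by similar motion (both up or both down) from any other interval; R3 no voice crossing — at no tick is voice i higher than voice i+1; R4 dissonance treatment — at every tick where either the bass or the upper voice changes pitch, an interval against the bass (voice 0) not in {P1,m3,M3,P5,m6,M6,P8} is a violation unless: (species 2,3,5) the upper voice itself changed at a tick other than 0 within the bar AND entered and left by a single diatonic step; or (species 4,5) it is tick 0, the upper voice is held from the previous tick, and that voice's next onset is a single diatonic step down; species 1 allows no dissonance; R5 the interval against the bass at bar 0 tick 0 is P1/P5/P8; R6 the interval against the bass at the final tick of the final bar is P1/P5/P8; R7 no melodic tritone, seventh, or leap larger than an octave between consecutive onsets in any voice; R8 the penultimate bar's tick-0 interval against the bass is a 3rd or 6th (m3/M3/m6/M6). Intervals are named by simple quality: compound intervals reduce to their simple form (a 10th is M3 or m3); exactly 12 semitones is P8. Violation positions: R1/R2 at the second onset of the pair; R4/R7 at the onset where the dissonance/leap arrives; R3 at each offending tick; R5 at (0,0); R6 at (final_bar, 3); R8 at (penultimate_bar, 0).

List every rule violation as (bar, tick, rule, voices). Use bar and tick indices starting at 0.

(0, 2, R7, (1,))
(1, 0, R1, (0, 1))
(2, 0, R2, (0, 1))
(3, 0, R4, (0, 1))
(3, 1, R7, (1,))
(4, 0, R7, (1,))

bar 0: v0=D3 v1=D4 downbeat P8
bar 1: v0=B2 v1=B3 downbeat P8
bar 2: v0=A2 v1=E3 downbeat P5
bar 3: v0=B2 v1=C3 downbeat m2
bar 4: v0=E3 v1=C4 downbeat m6
bar 5: v0=D3 v1=D4 downbeat P8
  -> R7 @ bar 0 tick 2 v(1,): F3->B3 leap 6st
  -> R1 @ bar 1 tick 0 v(0, 1): D3/D4 P8 -> B2/B3 P8 similar
  -> R2 @ bar 2 tick 0 v(0, 1): B2/G3 m6 -> A2/E3 P5 similar
  -> R4 @ bar 3 tick 0 v(0, 1): B2/C3 m2 untreated
  -> R7 @ bar 3 tick 1 v(1,): C3->B3 leap 11st
  -> R7 @ bar 4 tick 0 v(1,): D3->C4 leap 10st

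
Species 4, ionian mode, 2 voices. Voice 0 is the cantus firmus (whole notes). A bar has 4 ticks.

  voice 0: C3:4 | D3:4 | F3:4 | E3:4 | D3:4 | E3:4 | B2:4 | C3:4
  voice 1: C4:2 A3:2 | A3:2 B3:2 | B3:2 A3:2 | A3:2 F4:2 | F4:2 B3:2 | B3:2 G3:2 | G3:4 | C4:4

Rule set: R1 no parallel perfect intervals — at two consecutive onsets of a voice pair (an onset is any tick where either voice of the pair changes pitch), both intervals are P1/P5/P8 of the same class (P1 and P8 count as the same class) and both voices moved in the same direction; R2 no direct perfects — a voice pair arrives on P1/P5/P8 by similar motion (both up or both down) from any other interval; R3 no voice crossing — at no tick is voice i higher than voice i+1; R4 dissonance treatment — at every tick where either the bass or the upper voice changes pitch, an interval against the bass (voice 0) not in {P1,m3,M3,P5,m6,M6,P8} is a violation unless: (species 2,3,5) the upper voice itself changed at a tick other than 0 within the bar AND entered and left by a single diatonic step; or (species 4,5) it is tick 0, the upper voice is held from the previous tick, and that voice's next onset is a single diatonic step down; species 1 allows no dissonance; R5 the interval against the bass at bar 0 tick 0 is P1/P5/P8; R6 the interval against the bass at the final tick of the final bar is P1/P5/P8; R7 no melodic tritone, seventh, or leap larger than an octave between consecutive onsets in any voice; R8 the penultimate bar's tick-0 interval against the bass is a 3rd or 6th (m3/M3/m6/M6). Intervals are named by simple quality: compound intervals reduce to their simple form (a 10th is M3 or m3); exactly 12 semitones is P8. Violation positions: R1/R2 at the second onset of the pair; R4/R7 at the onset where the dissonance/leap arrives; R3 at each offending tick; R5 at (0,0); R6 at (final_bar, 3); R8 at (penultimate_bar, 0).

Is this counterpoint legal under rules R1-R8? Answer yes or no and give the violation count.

bar 0: v0=C3 v1=C4 (P8)
bar 1: v0=D3 v1=A3 (P5)
bar 2: v0=F3 v1=B3 (TT)
bar 3: v0=E3 v1=A3 (P4)
bar 4: v0=D3 v1=F4 (m3)
bar 5: v0=E3 v1=B3 (P5)
bar 6: v0=B2 v1=G3 (m6)
bar 7: v0=C3 v1=C4 (P8)
  R4 @ bar3.0: E3/A3 P4 untreated
  R4 @ bar3.2: E3/F4 m2 untreated
  R7 @ bar4.2: F4->B3 leap 6st
  R2 @ bar7.0: B2/G3 m6 -> C3/C4 P8 similar

No (4 violations)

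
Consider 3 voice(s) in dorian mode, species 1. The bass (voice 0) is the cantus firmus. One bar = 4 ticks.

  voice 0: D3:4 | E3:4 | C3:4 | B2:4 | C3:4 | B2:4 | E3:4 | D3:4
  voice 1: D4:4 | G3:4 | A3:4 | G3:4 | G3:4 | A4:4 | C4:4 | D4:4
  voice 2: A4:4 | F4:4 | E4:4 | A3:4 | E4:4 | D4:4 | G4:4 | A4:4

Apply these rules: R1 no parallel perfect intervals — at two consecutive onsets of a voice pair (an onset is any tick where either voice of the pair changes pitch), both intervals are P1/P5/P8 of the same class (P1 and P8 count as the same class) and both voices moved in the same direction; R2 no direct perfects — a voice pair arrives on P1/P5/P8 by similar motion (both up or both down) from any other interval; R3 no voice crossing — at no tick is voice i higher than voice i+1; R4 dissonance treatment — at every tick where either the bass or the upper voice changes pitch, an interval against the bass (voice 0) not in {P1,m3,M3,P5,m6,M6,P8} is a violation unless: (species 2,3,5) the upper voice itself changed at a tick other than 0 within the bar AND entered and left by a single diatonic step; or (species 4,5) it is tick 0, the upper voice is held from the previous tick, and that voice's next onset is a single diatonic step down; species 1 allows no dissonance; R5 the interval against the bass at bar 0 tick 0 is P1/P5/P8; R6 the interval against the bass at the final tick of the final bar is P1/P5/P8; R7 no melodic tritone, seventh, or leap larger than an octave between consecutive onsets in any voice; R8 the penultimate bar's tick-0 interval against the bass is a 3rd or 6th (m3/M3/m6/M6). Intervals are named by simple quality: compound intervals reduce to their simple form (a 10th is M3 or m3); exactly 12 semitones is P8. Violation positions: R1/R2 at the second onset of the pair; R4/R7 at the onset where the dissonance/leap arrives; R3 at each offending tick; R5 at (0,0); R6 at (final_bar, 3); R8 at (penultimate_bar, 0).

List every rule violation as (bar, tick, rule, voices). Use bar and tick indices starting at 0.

(1, 0, R4, (0, 2))
(3, 0, R4, (0, 2))
(5, 0, R3, (1, 2))
(5, 0, R4, (0, 1))
(5, 0, R7, (1,))
(5, 1, R3, (1, 2))
(5, 2, R3, (1, 2))
(5, 3, R3, (1, 2))
(7, 0, R1, (1, 2))

bar 0: v0=D3 v1=D4 v2=A4 downbeat P5
bar 1: v0=E3 v1=G3 v2=F4 downbeat m2
bar 2: v0=C3 v1=A3 v2=E4 downbeat M3
bar 3: v0=B2 v1=G3 v2=A3 downbeat m7
bar 4: v0=C3 v1=G3 v2=E4 downbeat M3
bar 5: v0=B2 v1=A4 v2=D4 downbeat m3
bar 6: v0=E3 v1=C4 v2=G4 downbeat m3
bar 7: v0=D3 v1=D4 v2=A4 downbeat P5
  -> R4 @ bar 1 tick 0 v(0, 2): E3/F4 m2 untreated
  -> R4 @ bar 3 tick 0 v(0, 2): B2/A3 m7 untreated
  -> R3 @ bar 5 tick 0 v(1, 2): A4 above D4
  -> R4 @ bar 5 tick 0 v(0, 1): B2/A4 m7 untreated
  -> R7 @ bar 5 tick 0 v(1,): G3->A4 leap 14st
  -> R3 @ bar 5 tick 1 v(1, 2): A4 above D4
  -> R3 @ bar 5 tick 2 v(1, 2): A4 above D4
  -> R3 @ bar 5 tick 3 v(1, 2): A4 above D4
  -> R1 @ bar 7 tick 0 v(1, 2): C4/G4 P5 -> D4/A4 P5 similar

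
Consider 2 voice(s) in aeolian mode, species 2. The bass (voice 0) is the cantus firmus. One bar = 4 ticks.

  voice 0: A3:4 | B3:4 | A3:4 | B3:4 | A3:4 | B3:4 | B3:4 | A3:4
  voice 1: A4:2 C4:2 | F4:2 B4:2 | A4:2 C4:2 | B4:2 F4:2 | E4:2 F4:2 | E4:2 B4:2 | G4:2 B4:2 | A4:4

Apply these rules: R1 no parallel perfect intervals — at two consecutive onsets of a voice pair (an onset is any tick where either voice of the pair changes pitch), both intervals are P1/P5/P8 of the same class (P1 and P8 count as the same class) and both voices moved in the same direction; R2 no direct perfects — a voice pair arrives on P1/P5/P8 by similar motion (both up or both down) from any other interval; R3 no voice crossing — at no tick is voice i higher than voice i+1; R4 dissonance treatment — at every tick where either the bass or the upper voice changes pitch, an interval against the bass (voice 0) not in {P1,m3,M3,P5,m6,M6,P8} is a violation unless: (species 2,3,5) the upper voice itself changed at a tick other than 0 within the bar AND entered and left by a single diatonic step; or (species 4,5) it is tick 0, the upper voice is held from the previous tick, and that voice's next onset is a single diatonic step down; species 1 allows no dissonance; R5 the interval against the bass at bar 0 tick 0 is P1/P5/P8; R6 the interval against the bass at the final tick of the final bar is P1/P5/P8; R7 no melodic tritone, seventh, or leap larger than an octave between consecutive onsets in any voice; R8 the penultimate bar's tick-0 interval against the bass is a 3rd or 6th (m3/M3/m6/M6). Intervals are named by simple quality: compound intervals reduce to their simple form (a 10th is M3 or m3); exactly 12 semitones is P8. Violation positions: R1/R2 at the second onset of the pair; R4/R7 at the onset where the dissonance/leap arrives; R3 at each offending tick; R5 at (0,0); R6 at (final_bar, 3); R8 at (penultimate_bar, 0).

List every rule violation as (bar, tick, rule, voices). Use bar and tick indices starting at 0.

(1, 0, R4, (0, 1))
(1, 2, R7, (1,))
(2, 0, R1, (0, 1))
(3, 0, R2, (0, 1))
(3, 0, R7, (1,))
(3, 2, R4, (0, 1))
(3, 2, R7, (1,))
(4, 0, R2, (0, 1))
(5, 0, R4, (0, 1))
(7, 0, R1, (0, 1))

bar 0: v0=A3 v1=A4 downbeat P8
bar 1: v0=B3 v1=F4 downbeat TT
bar 2: v0=A3 v1=A4 downbeat P8
bar 3: v0=B3 v1=B4 downbeat P8
bar 4: v0=A3 v1=E4 downbeat P5
bar 5: v0=B3 v1=E4 downbeat P4
bar 6: v0=B3 v1=G4 downbeat m6
bar 7: v0=A3 v1=A4 downbeat P8
  -> R4 @ bar 1 tick 0 v(0, 1): B3/F4 TT untreated
  -> R7 @ bar 1 tick 2 v(1,): F4->B4 leap 6st
  -> R1 @ bar 2 tick 0 v(0, 1): B3/B4 P8 -> A3/A4 P8 similar
  -> R2 @ bar 3 tick 0 v(0, 1): A3/C4 m3 -> B3/B4 P8 similar
  -> R7 @ bar 3 tick 0 v(1,): C4->B4 leap 11st
  -> R4 @ bar 3 tick 2 v(0, 1): B3/F4 TT untreated
  -> R7 @ bar 3 tick 2 v(1,): B4->F4 leap 6st
  -> R2 @ bar 4 tick 0 v(0, 1): B3/F4 TT -> A3/E4 P5 similar
  -> R4 @ bar 5 tick 0 v(0, 1): B3/E4 P4 untreated
  -> R1 @ bar 7 tick 0 v(0, 1): B3/B4 P8 -> A3/A4 P8 similar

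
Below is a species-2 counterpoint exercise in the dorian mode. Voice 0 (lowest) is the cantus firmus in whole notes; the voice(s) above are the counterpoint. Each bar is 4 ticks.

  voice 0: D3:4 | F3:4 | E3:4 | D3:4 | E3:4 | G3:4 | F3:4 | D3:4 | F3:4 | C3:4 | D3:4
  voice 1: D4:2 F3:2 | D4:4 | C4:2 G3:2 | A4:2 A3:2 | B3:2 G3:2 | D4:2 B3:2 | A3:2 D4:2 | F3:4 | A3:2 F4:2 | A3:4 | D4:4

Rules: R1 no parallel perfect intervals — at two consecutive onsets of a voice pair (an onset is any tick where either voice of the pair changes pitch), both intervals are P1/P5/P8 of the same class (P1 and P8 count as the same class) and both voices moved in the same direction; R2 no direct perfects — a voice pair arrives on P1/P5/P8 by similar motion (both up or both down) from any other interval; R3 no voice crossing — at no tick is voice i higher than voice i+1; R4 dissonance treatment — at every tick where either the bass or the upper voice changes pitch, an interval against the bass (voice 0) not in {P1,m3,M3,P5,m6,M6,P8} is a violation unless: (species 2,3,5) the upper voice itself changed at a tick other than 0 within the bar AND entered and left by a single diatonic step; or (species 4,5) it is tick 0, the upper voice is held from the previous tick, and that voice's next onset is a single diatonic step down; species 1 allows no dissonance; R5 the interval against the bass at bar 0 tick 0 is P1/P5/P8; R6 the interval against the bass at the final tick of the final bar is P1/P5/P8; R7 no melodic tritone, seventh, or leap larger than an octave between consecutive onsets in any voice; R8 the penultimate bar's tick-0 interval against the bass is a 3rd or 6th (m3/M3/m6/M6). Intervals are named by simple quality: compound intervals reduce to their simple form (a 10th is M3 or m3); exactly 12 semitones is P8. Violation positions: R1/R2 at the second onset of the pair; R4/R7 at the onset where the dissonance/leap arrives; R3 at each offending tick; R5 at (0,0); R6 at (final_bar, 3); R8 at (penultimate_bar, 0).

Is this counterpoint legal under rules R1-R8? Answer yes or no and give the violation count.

No (4 violations)

bar 0: v0=D3 v1=D4 (P8)
bar 1: v0=F3 v1=D4 (M6)
bar 2: v0=E3 v1=C4 (m6)
bar 3: v0=D3 v1=A4 (P5)
bar 4: v0=E3 v1=B3 (P5)
bar 5: v0=G3 v1=D4 (P5)
bar 6: v0=F3 v1=A3 (M3)
bar 7: v0=D3 v1=F3 (m3)
bar 8: v0=F3 v1=A3 (M3)
bar 9: v0=C3 v1=A3 (M6)
bar 10: v0=D3 v1=D4 (P8)
  R7 @ bar3.0: G3->A4 leap 14st
  R1 @ bar4.0: D3/A3 P5 -> E3/B3 P5 similar
  R2 @ bar5.0: E3/G3 m3 -> G3/D4 P5 similar
  R2 @ bar10.0: C3/A3 M6 -> D3/D4 P8 similar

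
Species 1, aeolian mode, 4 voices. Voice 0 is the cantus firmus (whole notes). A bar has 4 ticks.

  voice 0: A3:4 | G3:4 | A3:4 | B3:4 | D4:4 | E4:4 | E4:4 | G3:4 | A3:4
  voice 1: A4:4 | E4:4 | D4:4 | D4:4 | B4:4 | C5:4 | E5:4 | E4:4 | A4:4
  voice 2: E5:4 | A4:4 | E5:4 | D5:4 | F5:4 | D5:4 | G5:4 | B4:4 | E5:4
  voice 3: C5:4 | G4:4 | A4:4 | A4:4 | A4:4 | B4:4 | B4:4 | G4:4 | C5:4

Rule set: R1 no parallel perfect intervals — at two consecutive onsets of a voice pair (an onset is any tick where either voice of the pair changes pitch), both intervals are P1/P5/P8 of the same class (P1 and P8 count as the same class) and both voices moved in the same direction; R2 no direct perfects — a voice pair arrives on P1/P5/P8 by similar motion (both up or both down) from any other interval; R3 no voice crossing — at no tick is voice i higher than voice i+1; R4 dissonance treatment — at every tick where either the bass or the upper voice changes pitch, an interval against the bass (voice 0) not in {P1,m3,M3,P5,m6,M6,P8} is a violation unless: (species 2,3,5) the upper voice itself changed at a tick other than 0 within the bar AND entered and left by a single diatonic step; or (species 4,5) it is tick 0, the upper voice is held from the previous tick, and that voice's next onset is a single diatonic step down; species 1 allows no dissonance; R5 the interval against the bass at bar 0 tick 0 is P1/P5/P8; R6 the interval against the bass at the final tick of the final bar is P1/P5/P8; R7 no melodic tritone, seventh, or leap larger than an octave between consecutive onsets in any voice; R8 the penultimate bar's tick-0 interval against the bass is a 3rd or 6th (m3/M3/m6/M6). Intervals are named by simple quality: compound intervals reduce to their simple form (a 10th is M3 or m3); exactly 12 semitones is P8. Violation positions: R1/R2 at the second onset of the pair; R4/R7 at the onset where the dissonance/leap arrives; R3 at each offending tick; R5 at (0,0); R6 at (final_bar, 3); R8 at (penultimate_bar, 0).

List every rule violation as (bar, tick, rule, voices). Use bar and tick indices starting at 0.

bar 0: v0=A3 v1=A4 v2=E5 v3=C5 downbeat m3
bar 1: v0=G3 v1=E4 v2=A4 v3=G4 downbeat P8
bar 2: v0=A3 v1=D4 v2=E5 v3=A4 downbeat P8
bar 3: v0=B3 v1=D4 v2=D5 v3=A4 downbeat m7
bar 4: v0=D4 v1=B4 v2=F5 v3=A4 downbeat P5
bar 5: v0=E4 v1=C5 v2=D5 v3=B4 downbeat P5
bar 6: v0=E4 v1=E5 v2=G5 v3=B4 downbeat P5
bar 7: v0=G3 v1=E4 v2=B4 v3=G4 downbeat P8
bar 8: v0=A3 v1=A4 v2=E5 v3=C5 downbeat m3
  -> R3 @ bar 0 tick 0 v(2, 3): E5 above C5
  -> R5 @ bar 0 tick 0 v(0, 3): opens on m3
  -> R3 @ bar 0 tick 1 v(2, 3): E5 above C5
  -> R3 @ bar 0 tick 2 v(2, 3): E5 above C5
  -> R3 @ bar 0 tick 3 v(2, 3): E5 above C5
  -> R2 @ bar 1 tick 0 v(0, 3): A3/C5 m3 -> G3/G4 P8 similar
  -> R3 @ bar 1 tick 0 v(2, 3): A4 above G4
  -> R4 @ bar 1 tick 0 v(0, 2): G3/A4 M2 untreated
  -> R3 @ bar 1 tick 1 v(2, 3): A4 above G4
  -> R3 @ bar 1 tick 2 v(2, 3): A4 above G4
  -> R3 @ bar 1 tick 3 v(2, 3): A4 above G4
  -> R1 @ bar 2 tick 0 v(0, 3): G3/G4 P8 -> A3/A4 P8 similar
  -> R2 @ bar 2 tick 0 v(0, 2): G3/A4 M2 -> A3/E5 P5 similar
  -> R2 @ bar 2 tick 0 v(2, 3): A4/G4 M2 -> E5/A4 P5 similar
  -> R3 @ bar 2 tick 0 v(2, 3): E5 above A4
  -> R4 @ bar 2 tick 0 v(0, 1): A3/D4 P4 untreated
  -> R3 @ bar 2 tick 1 v(2, 3): E5 above A4
  -> R3 @ bar 2 tick 2 v(2, 3): E5 above A4
  -> R3 @ bar 2 tick 3 v(2, 3): E5 above A4
  -> R3 @ bar 3 tick 0 v(2, 3): D5 above A4
  -> R4 @ bar 3 tick 0 v(0, 3): B3/A4 m7 untreated
  -> R3 @ bar 3 tick 1 v(2, 3): D5 above A4
  -> R3 @ bar 3 tick 2 v(2, 3): D5 above A4
  -> R3 @ bar 3 tick 3 v(2, 3): D5 above A4
  -> R3 @ bar 4 tick 0 v(2, 3): F5 above A4
  -> R3 @ bar 4 tick 1 v(2, 3): F5 above A4
  -> R3 @ bar 4 tick 2 v(2, 3): F5 above A4
  -> R3 @ bar 4 tick 3 v(2, 3): F5 above A4
  -> R1 @ bar 5 tick 0 v(0, 3): D4/A4 P5 -> E4/B4 P5 similar
  -> R3 @ bar 5 tick 0 v(2, 3): D5 above B4
  -> R4 @ bar 5 tick 0 v(0, 2): E4/D5 m7 untreated
  -> R3 @ bar 5 tick 1 v(2, 3): D5 above B4
  -> R3 @ bar 5 tick 2 v(2, 3): D5 above B4
  -> R3 @ bar 5 tick 3 v(2, 3): D5 above B4
  -> R3 @ bar 6 tick 0 v(2, 3): G5 above B4
  -> R3 @ bar 6 tick 1 v(2, 3): G5 above B4
  -> R3 @ bar 6 tick 2 v(2, 3): G5 above B4
  -> R3 @ bar 6 tick 3 v(2, 3): G5 above B4
  -> R2 @ bar 7 tick 0 v(0, 3): E4/B4 P5 -> G3/G4 P8 similar
  -> R2 @ bar 7 tick 0 v(1, 2): E5/G5 m3 -> E4/B4 P5 similar
  -> R3 @ bar 7 tick 0 v(2, 3): B4 above G4
  -> R8 @ bar 7 tick 0 v(0, 3): penult P8 not 3rd/6th
  -> R3 @ bar 7 tick 1 v(2, 3): B4 above G4
  -> R3 @ bar 7 tick 2 v(2, 3): B4 above G4
  -> R3 @ bar 7 tick 3 v(2, 3): B4 above G4
  -> R1 @ bar 8 tick 0 v(1, 2): E4/B4 P5 -> A4/E5 P5 similar
  -> R2 @ bar 8 tick 0 v(0, 1): G3/E4 M6 -> A3/A4 P8 similar
  -> R2 @ bar 8 tick 0 v(0, 2): G3/B4 M3 -> A3/E5 P5 similar
  -> R3 @ bar 8 tick 0 v(2, 3): E5 above C5
  -> R3 @ bar 8 tick 1 v(2, 3): E5 above C5
  -> R3 @ bar 8 tick 2 v(2, 3): E5 above C5
  -> R3 @ bar 8 tick 3 v(2, 3): E5 above C5
  -> R6 @ bar 8 tick 3 v(0, 3): closes on m3

(0, 0, R3, (2, 3))
(0, 0, R5, (0, 3))
(0, 1, R3, (2, 3))
(0, 2, R3, (2, 3))
(0, 3, R3, (2, 3))
(1, 0, R2, (0, 3))
(1, 0, R3, (2, 3))
(1, 0, R4, (0, 2))
(1, 1, R3, (2, 3))
(1, 2, R3, (2, 3))
(1, 3, R3, (2, 3))
(2, 0, R1, (0, 3))
(2, 0, R2, (0, 2))
(2, 0, R2, (2, 3))
(2, 0, R3, (2, 3))
(2, 0, R4, (0, 1))
(2, 1, R3, (2, 3))
(2, 2, R3, (2, 3))
(2, 3, R3, (2, 3))
(3, 0, R3, (2, 3))
(3, 0, R4, (0, 3))
(3, 1, R3, (2, 3))
(3, 2, R3, (2, 3))
(3, 3, R3, (2, 3))
(4, 0, R3, (2, 3))
(4, 1, R3, (2, 3))
(4, 2, R3, (2, 3))
(4, 3, R3, (2, 3))
(5, 0, R1, (0, 3))
(5, 0, R3, (2, 3))
(5, 0, R4, (0, 2))
(5, 1, R3, (2, 3))
(5, 2, R3, (2, 3))
(5, 3, R3, (2, 3))
(6, 0, R3, (2, 3))
(6, 1, R3, (2, 3))
(6, 2, R3, (2, 3))
(6, 3, R3, (2, 3))
(7, 0, R2, (0, 3))
(7, 0, R2, (1, 2))
(7, 0, R3, (2, 3))
(7, 0, R8, (0, 3))
(7, 1, R3, (2, 3))
(7, 2, R3, (2, 3))
(7, 3, R3, (2, 3))
(8, 0, R1, (1, 2))
(8, 0, R2, (0, 1))
(8, 0, R2, (0, 2))
(8, 0, R3, (2, 3))
(8, 1, R3, (2, 3))
(8, 2, R3, (2, 3))
(8, 3, R3, (2, 3))
(8, 3, R6, (0, 3))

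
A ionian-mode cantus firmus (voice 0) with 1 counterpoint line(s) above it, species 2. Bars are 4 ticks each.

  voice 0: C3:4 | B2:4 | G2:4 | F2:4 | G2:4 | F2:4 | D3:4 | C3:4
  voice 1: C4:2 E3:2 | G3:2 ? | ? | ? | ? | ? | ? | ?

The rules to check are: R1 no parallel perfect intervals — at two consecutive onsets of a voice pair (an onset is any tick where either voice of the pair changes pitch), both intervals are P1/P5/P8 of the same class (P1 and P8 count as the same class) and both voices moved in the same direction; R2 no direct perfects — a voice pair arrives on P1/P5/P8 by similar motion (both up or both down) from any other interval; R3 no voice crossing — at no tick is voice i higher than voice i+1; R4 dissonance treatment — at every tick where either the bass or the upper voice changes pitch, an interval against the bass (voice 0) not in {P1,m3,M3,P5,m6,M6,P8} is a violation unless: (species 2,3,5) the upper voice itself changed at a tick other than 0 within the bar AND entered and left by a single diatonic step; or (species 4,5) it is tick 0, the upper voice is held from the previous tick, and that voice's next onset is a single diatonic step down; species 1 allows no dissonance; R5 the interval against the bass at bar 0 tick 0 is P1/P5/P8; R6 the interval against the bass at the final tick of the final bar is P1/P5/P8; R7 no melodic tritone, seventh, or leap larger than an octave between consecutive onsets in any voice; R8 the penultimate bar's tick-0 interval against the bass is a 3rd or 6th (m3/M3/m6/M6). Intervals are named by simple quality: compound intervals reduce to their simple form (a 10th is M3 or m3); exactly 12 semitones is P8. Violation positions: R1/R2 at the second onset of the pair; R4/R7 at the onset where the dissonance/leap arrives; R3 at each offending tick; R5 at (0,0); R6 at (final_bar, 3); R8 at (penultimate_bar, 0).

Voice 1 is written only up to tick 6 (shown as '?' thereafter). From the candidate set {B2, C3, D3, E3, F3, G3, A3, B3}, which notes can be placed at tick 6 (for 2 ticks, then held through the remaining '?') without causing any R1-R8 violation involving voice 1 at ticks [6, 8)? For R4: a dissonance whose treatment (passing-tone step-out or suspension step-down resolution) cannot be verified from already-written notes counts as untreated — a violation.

B2: legal
C3: violates R4
D3: legal
E3: violates R4
F3: violates R4
G3: legal
A3: violates R4
B3: legal

{B2, B3, D3, G3}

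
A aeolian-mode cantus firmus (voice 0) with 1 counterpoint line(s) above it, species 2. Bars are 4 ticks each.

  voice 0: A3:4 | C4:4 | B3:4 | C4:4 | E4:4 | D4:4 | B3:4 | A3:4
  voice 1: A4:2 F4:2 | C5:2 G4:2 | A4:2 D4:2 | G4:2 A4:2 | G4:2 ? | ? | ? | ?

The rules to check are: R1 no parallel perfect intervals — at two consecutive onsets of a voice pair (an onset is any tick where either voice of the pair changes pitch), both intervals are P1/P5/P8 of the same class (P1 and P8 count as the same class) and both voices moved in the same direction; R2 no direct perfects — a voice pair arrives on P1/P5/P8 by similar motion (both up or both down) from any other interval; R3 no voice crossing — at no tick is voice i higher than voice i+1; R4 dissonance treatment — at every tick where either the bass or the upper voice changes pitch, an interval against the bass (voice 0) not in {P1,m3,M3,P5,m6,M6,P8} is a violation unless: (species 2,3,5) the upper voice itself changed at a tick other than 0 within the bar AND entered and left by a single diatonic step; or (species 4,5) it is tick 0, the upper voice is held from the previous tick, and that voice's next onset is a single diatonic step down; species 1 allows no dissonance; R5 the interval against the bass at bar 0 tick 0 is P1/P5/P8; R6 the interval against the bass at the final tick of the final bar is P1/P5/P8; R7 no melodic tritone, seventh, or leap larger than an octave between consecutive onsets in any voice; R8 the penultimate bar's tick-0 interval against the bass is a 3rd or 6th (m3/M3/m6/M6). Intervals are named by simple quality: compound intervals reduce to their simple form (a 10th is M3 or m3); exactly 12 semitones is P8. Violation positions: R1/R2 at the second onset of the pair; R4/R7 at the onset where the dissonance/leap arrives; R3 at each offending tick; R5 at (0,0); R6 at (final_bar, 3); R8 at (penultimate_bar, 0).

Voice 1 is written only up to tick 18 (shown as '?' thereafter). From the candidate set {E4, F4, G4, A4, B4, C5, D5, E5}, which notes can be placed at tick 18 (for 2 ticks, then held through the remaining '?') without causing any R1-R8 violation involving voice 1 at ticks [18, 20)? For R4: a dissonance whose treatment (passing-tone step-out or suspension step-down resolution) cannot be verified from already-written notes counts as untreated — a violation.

{B4, C5, E4, E5, G4}

E4: legal
F4: violates R4
G4: legal
A4: violates R4
B4: legal
C5: legal
D5: violates R4
E5: legal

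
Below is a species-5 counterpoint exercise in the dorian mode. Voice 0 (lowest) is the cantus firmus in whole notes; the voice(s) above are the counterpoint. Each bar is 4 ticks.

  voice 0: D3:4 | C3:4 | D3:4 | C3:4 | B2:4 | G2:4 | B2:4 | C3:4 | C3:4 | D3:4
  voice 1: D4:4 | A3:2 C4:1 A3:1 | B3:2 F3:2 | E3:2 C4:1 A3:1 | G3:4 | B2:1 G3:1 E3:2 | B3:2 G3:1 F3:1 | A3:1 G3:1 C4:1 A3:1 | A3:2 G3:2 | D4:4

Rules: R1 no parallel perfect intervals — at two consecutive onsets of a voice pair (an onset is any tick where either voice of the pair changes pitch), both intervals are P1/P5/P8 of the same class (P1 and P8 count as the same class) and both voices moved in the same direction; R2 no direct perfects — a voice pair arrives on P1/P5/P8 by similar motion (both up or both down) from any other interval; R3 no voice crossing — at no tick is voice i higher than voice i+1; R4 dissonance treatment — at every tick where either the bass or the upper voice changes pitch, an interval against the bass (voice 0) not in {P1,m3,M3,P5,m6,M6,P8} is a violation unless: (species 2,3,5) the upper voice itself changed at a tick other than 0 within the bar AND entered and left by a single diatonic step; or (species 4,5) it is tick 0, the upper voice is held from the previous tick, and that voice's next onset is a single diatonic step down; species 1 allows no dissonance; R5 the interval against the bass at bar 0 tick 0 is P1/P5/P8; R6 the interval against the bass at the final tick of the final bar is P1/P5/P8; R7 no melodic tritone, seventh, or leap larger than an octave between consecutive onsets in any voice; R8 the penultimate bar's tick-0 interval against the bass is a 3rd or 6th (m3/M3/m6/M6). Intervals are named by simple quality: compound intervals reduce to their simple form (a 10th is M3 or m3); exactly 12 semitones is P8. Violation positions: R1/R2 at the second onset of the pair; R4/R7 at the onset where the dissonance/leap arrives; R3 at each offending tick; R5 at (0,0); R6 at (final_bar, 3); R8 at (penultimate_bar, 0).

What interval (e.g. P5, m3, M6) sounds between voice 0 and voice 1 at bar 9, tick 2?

voice 0=D3 voice 1=D4 -> P8

P8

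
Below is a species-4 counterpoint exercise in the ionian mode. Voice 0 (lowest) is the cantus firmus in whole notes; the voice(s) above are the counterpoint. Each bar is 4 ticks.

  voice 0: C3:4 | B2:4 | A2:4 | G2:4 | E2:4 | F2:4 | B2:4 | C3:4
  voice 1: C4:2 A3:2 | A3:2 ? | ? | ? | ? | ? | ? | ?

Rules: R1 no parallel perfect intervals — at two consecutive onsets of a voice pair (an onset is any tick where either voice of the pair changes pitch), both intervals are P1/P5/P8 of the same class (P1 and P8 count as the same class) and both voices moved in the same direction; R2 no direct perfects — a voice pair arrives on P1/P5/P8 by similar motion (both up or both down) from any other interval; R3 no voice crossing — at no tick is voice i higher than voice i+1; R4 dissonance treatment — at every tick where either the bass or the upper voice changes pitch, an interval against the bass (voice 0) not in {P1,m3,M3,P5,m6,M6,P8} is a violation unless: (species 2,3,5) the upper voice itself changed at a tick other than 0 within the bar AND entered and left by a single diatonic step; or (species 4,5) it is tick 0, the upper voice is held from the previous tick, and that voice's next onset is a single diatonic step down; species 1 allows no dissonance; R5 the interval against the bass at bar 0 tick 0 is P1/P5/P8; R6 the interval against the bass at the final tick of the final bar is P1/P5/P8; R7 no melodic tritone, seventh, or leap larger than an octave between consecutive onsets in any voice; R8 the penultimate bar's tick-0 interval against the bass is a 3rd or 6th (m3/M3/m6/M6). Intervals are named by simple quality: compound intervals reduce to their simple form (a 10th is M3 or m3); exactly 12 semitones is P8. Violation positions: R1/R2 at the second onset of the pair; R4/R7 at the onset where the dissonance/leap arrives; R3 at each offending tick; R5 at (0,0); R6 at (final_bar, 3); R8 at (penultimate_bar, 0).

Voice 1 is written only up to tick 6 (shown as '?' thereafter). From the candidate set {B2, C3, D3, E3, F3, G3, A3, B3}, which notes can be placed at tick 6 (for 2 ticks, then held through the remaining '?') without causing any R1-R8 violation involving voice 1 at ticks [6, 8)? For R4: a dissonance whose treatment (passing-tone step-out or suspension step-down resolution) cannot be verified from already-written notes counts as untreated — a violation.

{A3, B3, D3, G3}

B2: violates R7
C3: violates R4
D3: legal
E3: violates R4
F3: violates R4
G3: legal
A3: legal
B3: legal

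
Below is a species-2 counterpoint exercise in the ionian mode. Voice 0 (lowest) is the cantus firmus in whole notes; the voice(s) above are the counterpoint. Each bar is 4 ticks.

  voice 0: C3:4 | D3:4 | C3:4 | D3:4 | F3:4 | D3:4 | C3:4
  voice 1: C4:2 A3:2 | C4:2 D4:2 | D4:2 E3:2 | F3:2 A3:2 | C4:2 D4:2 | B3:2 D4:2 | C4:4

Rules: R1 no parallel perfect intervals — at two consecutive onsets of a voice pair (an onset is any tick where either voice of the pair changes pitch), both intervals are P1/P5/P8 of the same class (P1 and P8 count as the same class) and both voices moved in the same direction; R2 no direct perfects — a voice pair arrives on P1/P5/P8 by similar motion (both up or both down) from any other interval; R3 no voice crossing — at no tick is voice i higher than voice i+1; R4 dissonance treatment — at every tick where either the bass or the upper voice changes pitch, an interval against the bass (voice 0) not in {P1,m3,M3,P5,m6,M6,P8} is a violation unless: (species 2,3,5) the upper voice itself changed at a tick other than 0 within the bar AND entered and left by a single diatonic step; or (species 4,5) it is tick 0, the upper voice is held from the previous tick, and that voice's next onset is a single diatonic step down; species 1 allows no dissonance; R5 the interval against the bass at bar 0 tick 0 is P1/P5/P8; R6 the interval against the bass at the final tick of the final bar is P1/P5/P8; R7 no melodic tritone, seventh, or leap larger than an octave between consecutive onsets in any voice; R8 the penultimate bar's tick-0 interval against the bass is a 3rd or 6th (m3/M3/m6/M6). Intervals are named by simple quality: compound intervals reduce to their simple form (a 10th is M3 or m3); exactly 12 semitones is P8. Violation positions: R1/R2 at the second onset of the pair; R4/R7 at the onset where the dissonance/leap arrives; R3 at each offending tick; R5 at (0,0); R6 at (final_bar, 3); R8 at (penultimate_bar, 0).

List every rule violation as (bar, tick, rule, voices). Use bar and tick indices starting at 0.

(1, 0, R4, (0, 1))
(2, 0, R4, (0, 1))
(2, 2, R7, (1,))
(4, 0, R1, (0, 1))
(6, 0, R1, (0, 1))

bar 0: v0=C3 v1=C4 downbeat P8
bar 1: v0=D3 v1=C4 downbeat m7
bar 2: v0=C3 v1=D4 downbeat M2
bar 3: v0=D3 v1=F3 downbeat m3
bar 4: v0=F3 v1=C4 downbeat P5
bar 5: v0=D3 v1=B3 downbeat M6
bar 6: v0=C3 v1=C4 downbeat P8
  -> R4 @ bar 1 tick 0 v(0, 1): D3/C4 m7 untreated
  -> R4 @ bar 2 tick 0 v(0, 1): C3/D4 M2 untreated
  -> R7 @ bar 2 tick 2 v(1,): D4->E3 leap 10st
  -> R1 @ bar 4 tick 0 v(0, 1): D3/A3 P5 -> F3/C4 P5 similar
  -> R1 @ bar 6 tick 0 v(0, 1): D3/D4 P8 -> C3/C4 P8 similar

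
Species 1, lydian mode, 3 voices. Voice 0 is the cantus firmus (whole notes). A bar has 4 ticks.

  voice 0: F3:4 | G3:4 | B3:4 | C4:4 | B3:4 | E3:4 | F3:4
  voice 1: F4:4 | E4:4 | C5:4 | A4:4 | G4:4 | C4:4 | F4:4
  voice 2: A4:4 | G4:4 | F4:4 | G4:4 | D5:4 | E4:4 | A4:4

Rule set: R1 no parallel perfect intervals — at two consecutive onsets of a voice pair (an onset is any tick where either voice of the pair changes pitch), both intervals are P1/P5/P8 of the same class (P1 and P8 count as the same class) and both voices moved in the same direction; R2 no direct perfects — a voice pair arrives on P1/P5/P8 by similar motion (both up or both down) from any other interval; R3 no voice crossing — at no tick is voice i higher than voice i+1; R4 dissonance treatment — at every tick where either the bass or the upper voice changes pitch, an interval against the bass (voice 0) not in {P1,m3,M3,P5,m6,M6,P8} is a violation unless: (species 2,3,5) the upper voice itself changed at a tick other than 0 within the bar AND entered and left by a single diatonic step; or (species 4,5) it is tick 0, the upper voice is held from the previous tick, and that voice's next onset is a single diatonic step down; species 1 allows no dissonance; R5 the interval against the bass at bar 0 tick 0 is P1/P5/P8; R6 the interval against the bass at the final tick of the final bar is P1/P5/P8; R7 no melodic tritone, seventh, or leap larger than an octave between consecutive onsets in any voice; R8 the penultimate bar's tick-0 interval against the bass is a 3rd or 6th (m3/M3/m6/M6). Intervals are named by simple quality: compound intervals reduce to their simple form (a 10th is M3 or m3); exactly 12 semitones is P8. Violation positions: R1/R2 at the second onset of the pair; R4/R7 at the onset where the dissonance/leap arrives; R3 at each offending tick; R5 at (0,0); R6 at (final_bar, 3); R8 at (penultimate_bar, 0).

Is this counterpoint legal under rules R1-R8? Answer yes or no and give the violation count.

bar 0: v0=F3 v1=F4 v2=A4 (M3)
bar 1: v0=G3 v1=E4 v2=G4 (P8)
bar 2: v0=B3 v1=C5 v2=F4 (TT)
bar 3: v0=C4 v1=A4 v2=G4 (P5)
bar 4: v0=B3 v1=G4 v2=D5 (m3)
bar 5: v0=E3 v1=C4 v2=E4 (P8)
bar 6: v0=F3 v1=F4 v2=A4 (M3)
  R5 @ bar0.0: opens on M3
  R3 @ bar2.0: C5 above F4
  R4 @ bar2.0: B3/C5 m2 untreated
  R4 @ bar2.0: B3/F4 TT untreated
  R3 @ bar2.1: C5 above F4
  R3 @ bar2.2: C5 above F4
  R3 @ bar2.3: C5 above F4
  R2 @ bar3.0: B3/F4 TT -> C4/G4 P5 similar
  R3 @ bar3.0: A4 above G4
  R3 @ bar3.1: A4 above G4
  R3 @ bar3.2: A4 above G4
  R3 @ bar3.3: A4 above G4
  R2 @ bar5.0: B3/D5 m3 -> E3/E4 P8 similar
  R7 @ bar5.0: D5->E4 leap 10st
  R8 @ bar5.0: penult P8 not 3rd/6th
  R2 @ bar6.0: E3/C4 m6 -> F3/F4 P8 similar
  R6 @ bar6.3: closes on M3

No (17 violations)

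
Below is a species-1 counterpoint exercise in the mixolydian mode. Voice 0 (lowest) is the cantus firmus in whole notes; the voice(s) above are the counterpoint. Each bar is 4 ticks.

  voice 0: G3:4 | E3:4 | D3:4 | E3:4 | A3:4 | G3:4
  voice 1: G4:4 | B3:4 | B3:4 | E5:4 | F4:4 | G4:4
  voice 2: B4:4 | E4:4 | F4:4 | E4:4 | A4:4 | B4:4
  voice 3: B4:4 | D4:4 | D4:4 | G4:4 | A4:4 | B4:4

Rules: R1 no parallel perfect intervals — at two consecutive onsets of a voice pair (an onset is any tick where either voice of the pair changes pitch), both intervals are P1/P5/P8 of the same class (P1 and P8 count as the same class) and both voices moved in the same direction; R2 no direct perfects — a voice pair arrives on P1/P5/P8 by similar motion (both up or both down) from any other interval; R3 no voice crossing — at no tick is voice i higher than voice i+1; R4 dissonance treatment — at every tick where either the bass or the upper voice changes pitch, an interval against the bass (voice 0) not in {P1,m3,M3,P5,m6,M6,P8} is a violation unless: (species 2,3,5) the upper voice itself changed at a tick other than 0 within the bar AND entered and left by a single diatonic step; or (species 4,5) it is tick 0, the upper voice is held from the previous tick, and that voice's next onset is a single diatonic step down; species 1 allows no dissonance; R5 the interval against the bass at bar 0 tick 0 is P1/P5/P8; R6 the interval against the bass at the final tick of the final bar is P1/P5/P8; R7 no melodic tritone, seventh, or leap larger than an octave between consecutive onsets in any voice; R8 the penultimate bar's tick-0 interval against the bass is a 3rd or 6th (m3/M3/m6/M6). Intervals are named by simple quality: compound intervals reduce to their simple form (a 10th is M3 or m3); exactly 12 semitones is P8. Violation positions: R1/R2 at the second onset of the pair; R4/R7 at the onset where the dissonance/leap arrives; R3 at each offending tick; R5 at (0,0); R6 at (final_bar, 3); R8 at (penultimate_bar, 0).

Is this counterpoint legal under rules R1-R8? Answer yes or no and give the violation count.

bar 0: v0=G3 v1=G4 v2=B4 v3=B4 (M3)
bar 1: v0=E3 v1=B3 v2=E4 v3=D4 (m7)
bar 2: v0=D3 v1=B3 v2=F4 v3=D4 (P8)
bar 3: v0=E3 v1=E5 v2=E4 v3=G4 (m3)
bar 4: v0=A3 v1=F4 v2=A4 v3=A4 (P8)
bar 5: v0=G3 v1=G4 v2=B4 v3=B4 (M3)
  R5 @ bar0.0: opens on M3
  R5 @ bar0.0: opens on M3
  R2 @ bar1.0: G3/G4 P8 -> E3/B3 P5 similar
  R2 @ bar1.0: G3/B4 M3 -> E3/E4 P8 similar
  R3 @ bar1.0: E4 above D4
  R4 @ bar1.0: E3/D4 m7 untreated
  R3 @ bar1.1: E4 above D4
  R3 @ bar1.2: E4 above D4
  R3 @ bar1.3: E4 above D4
  R3 @ bar2.0: F4 above D4
  R3 @ bar2.1: F4 above D4
  R3 @ bar2.2: F4 above D4
  R3 @ bar2.3: F4 above D4
  R2 @ bar3.0: D3/B3 M6 -> E3/E5 P1 similar
  R3 @ bar3.0: E5 above E4
  R7 @ bar3.0: B3->E5 leap 17st
  R3 @ bar3.1: E5 above E4
  R3 @ bar3.2: E5 above E4
  R3 @ bar3.3: E5 above E4
  R1 @ bar4.0: E3/E4 P8 -> A3/A4 P8 similar
  R2 @ bar4.0: E3/G4 m3 -> A3/A4 P8 similar
  R2 @ bar4.0: E4/G4 m3 -> A4/A4 P1 similar
  R7 @ bar4.0: E5->F4 leap 11st
  R8 @ bar4.0: penult P8 not 3rd/6th
  R8 @ bar4.0: penult P8 not 3rd/6th
  R1 @ bar5.0: A4/A4 P1 -> B4/B4 P1 similar
  R6 @ bar5.3: closes on M3
  R6 @ bar5.3: closes on M3

No (28 violations)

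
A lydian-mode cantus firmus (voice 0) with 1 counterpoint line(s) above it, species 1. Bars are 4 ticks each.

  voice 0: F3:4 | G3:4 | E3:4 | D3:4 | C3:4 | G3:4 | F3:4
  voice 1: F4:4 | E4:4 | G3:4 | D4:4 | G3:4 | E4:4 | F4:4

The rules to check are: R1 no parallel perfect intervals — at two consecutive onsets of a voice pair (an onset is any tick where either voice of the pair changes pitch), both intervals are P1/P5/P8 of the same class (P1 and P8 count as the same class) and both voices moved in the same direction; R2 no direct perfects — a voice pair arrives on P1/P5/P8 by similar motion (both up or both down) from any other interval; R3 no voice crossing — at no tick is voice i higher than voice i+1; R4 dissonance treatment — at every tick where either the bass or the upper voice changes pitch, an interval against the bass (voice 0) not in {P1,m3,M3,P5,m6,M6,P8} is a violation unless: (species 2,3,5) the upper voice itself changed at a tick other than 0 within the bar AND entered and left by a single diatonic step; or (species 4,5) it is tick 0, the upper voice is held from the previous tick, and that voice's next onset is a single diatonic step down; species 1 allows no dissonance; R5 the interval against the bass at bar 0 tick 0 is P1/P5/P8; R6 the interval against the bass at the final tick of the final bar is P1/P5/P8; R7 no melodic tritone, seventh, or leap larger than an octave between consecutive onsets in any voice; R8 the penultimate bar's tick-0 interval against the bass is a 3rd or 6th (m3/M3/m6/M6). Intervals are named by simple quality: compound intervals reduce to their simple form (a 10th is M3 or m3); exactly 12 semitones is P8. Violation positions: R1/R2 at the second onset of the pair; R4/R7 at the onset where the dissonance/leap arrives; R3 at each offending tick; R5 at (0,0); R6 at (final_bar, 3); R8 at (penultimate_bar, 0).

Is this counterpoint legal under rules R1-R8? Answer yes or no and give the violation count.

bar 0: v0=F3 v1=F4 (P8)
bar 1: v0=G3 v1=E4 (M6)
bar 2: v0=E3 v1=G3 (m3)
bar 3: v0=D3 v1=D4 (P8)
bar 4: v0=C3 v1=G3 (P5)
bar 5: v0=G3 v1=E4 (M6)
bar 6: v0=F3 v1=F4 (P8)
  R2 @ bar4.0: D3/D4 P8 -> C3/G3 P5 similar

No (1 violations)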